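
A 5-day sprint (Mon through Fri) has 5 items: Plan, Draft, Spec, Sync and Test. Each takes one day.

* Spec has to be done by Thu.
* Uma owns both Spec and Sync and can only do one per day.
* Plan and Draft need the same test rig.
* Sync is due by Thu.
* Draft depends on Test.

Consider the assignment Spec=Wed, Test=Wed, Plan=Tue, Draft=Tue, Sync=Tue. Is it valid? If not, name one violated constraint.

No — it violates: Plan and Draft need the same test rig

Spec has to be done by Thu — holds.
Draft depends on Test — violated.
Uma owns both Spec and Sync and can only do one per day — holds.
Plan and Draft need the same test rig — violated.
Sync is due by Thu — holds.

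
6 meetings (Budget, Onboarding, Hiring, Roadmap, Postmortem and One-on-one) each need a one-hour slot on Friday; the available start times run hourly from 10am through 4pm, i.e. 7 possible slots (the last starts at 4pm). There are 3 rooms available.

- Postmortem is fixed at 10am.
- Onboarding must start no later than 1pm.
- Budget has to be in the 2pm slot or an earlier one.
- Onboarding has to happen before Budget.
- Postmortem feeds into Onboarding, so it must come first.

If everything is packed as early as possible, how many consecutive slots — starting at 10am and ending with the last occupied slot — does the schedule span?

3

The precedence chain requires at least 3 distinct slots.
With at most 3 per slot and 6 meetings, at least 2 slots are needed.
3 works (last occupied slot: 12pm): for example Postmortem -> 10am; Budget -> 12pm; One-on-one -> 11am; Hiring -> 10am; Roadmap -> 10am; Onboarding -> 11am.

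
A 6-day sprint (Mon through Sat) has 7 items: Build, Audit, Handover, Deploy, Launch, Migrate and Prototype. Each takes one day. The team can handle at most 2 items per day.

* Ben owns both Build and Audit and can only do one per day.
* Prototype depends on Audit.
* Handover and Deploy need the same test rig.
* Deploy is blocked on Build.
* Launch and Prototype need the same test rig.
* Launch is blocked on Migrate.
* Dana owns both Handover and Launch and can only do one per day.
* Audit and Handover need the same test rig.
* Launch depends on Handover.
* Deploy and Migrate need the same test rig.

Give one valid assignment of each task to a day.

Prototype in Thu, Launch in Tue, Build in Tue, Migrate in Mon, Audit in Wed, Deploy in Wed, Handover in Mon

Checking: Handover(Mon) before Launch(Tue); Audit(Wed) before Prototype(Thu); Migrate(Mon) before Launch(Tue); Build(Tue) before Deploy(Wed); Audit(Wed) != Handover(Mon); Handover(Mon) != Deploy(Wed); Handover(Mon) != Launch(Tue); Deploy(Wed) != Migrate(Mon); Launch(Tue) != Prototype(Thu); Build(Tue) != Audit(Wed); max 2 per day (cap 2).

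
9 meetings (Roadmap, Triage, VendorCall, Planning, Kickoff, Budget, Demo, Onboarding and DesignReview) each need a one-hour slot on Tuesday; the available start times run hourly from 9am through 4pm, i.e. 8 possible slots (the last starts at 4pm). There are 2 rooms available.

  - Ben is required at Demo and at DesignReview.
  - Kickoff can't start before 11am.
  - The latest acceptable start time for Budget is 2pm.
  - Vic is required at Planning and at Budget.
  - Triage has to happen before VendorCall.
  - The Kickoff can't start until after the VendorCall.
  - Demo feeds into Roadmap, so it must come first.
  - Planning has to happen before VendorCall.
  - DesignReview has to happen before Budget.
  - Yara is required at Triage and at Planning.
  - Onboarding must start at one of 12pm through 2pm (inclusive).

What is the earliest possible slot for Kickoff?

Kickoff is available from 11am.
Kickoff at 12pm is achievable: Kickoff in 12pm, Onboarding in 12pm, Budget in 10am, VendorCall in 11am, Planning in 9am, DesignReview in 9am, Demo in 11am, Triage in 10am, Roadmap in 1pm.
Nothing earlier works — the conflict and capacity constraints rule out every slot before 12pm.

12pm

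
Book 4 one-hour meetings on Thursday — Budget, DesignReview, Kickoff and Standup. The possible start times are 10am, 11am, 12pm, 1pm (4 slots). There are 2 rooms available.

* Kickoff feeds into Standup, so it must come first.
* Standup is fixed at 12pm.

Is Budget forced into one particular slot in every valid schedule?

No

Budget can be 10am (e.g. DesignReview in 11am, Budget in 10am, Kickoff in 10am, Standup in 12pm) or 11am (e.g. DesignReview in 10am, Kickoff in 10am, Budget in 11am, Standup in 12pm).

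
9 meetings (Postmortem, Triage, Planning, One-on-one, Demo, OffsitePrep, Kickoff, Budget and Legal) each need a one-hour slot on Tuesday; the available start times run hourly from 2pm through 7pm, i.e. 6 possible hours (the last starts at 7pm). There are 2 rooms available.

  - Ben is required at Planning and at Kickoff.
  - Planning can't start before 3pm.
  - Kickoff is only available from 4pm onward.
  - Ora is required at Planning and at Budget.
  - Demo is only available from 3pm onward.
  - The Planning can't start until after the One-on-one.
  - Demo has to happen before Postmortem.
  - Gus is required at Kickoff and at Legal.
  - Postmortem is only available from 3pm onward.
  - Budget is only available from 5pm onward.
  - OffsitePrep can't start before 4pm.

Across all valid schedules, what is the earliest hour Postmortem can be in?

4pm

Postmortem is available from 3pm; precedence pushes Postmortem to at least 4pm.
Postmortem at 4pm is achievable: Planning -> 3pm, Demo -> 3pm, OffsitePrep -> 4pm, Kickoff -> 5pm, Postmortem -> 4pm, Budget -> 5pm, Triage -> 2pm, Legal -> 6pm, One-on-one -> 2pm.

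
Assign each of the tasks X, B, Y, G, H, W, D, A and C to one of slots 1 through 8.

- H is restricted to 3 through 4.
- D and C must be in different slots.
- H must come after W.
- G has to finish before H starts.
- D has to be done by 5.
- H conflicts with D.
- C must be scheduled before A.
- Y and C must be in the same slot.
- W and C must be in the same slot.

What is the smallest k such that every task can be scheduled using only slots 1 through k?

3

The precedence chain requires at least 2 distinct slots.
H can't be placed before 3, so the schedule must run through at least slot 3.
3 works (last occupied slot: 3): for example X -> 1; W -> 1; A -> 2; B -> 1; Y -> 1; D -> 2; C -> 1; H -> 3; G -> 1.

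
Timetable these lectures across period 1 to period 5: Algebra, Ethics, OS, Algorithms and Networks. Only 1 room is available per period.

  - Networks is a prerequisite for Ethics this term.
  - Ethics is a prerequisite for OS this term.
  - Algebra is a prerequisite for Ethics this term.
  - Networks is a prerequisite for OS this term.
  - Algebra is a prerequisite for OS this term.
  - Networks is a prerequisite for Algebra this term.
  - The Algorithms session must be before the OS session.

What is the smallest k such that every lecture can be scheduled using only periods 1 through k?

5 periods

The precedence chain requires at least 4 distinct periods.
With at most 1 per period and 5 lectures, at least 5 periods are needed.
5 works (last occupied period: period 5): for example Networks -> period 1, Ethics -> period 3, Algorithms -> period 4, OS -> period 5, Algebra -> period 2.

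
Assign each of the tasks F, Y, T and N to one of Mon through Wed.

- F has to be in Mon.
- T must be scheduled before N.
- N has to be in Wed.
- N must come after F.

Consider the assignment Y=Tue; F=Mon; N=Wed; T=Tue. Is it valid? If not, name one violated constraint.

Yes, all constraints hold

N has to be in Wed — holds.
F has to be in Mon — holds.
N must come after F — holds.
T must be scheduled before N — holds.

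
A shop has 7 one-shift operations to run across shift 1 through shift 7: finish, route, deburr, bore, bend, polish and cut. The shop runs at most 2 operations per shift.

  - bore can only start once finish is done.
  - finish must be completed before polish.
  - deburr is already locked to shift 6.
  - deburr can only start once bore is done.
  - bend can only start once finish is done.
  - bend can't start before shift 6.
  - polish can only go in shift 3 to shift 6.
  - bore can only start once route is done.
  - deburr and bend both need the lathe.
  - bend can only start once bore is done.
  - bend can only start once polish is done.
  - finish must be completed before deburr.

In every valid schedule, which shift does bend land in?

bend's window is shift 6–shift 7.
deburr is fixed at shift 6, and bend can't share a shift with deburr.
So bend must be shift 7.

shift 7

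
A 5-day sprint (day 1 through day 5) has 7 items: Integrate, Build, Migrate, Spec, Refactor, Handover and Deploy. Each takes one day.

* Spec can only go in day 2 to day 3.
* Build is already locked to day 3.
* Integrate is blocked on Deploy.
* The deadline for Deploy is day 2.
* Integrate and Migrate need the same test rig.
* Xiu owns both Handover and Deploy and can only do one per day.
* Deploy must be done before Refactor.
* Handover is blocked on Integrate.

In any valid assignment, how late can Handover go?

day 5

Precedence pushes Handover to at least day 3.
Handover at day 5 is achievable: Migrate=day 1; Integrate=day 2; Deploy=day 1; Build=day 3; Refactor=day 2; Spec=day 2; Handover=day 5.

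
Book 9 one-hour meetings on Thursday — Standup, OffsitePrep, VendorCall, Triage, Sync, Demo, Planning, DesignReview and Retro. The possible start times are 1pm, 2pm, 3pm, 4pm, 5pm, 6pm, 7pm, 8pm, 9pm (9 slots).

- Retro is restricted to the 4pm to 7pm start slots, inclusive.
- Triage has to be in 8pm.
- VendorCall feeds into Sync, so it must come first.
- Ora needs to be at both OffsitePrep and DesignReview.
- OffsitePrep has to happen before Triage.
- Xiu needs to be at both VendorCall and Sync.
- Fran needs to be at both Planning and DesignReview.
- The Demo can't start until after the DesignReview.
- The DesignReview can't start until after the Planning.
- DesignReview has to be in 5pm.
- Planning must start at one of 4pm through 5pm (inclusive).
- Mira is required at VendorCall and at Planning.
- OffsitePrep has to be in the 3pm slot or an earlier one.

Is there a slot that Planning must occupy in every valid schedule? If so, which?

4pm

Planning's window is 4pm–5pm.
DesignReview is fixed at 5pm, and Planning can't share a slot with DesignReview.
So Planning must be 4pm.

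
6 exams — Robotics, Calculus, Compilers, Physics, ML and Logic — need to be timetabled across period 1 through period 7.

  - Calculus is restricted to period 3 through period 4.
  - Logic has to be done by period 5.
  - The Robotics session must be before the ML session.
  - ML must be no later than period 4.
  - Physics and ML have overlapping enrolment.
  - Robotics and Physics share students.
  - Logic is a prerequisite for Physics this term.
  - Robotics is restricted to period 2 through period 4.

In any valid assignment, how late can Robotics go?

Robotics is available from period 2; Robotics's own window allows nothing later than period 4; downstream work caps Robotics at period 3.
Robotics at period 3 is achievable: Compilers=period 1, Robotics=period 3, ML=period 4, Logic=period 1, Physics=period 2, Calculus=period 3.

period 3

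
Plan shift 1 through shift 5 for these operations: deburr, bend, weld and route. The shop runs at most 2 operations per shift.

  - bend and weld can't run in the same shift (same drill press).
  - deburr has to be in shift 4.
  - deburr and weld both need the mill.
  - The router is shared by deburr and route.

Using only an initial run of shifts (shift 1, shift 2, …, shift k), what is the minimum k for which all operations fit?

4 shifts

With at most 2 per shift and 4 operations, at least 2 shifts are needed.
deburr can't be placed before shift 4, so the schedule must run through at least shift 4.
4 works (last occupied shift: shift 4): for example route in shift 1; bend in shift 1; deburr in shift 4; weld in shift 2.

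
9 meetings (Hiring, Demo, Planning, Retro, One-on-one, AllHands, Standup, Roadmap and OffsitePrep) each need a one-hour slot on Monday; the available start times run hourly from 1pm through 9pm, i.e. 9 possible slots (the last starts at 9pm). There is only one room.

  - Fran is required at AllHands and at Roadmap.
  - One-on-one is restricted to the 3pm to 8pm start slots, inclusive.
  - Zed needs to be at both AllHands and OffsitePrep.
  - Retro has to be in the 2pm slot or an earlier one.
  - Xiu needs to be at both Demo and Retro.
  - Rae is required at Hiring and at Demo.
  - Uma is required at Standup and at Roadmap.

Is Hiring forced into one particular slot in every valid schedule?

Hiring can be 1pm (e.g. Retro in 2pm; Standup in 7pm; Planning in 5pm; Demo in 4pm; Roadmap in 8pm; AllHands in 6pm; OffsitePrep in 9pm; One-on-one in 3pm; Hiring in 1pm) or 2pm (e.g. Demo in 4pm; One-on-one in 3pm; Roadmap in 8pm; Retro in 1pm; Planning in 5pm; OffsitePrep in 9pm; Standup in 7pm; Hiring in 2pm; AllHands in 6pm).

No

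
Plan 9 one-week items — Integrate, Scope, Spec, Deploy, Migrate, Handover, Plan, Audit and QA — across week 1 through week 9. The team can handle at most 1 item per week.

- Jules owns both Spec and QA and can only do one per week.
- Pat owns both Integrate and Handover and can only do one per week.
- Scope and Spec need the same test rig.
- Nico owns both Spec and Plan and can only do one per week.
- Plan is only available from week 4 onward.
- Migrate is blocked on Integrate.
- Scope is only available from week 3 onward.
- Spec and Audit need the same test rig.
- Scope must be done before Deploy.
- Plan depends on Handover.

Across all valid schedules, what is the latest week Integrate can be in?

Downstream work caps Integrate at week 8.
Integrate at week 8 is achievable: Scope=week 3; Audit=week 6; Migrate=week 9; Handover=week 1; QA=week 7; Spec=week 2; Deploy=week 5; Plan=week 4; Integrate=week 8.

week 8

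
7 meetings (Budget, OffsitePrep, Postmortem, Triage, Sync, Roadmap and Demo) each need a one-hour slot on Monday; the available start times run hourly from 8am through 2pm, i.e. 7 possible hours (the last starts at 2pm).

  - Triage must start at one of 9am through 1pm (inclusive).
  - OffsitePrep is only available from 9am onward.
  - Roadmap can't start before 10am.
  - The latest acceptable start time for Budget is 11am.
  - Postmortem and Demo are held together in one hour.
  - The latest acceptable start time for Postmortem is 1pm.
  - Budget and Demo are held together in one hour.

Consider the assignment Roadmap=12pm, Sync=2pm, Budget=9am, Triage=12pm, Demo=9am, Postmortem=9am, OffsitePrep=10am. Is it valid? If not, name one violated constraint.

Valid

Budget and Demo are held together in one hour — holds.
Triage must start at one of 9am through 1pm (inclusive) — holds.
Roadmap can't start before 10am — holds.
OffsitePrep is only available from 9am onward — holds.
Postmortem and Demo are held together in one hour — holds.
The latest acceptable start time for Postmortem is 1pm — holds.
The latest acceptable start time for Budget is 11am — holds.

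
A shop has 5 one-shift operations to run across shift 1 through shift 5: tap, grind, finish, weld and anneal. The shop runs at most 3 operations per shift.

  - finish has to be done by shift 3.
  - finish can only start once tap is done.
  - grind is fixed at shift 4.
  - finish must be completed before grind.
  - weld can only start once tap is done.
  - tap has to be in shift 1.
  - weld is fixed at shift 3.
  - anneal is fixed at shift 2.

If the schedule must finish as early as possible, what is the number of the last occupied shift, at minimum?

The precedence chain requires at least 3 distinct shifts.
With at most 3 per shift and 5 operations, at least 2 shifts are needed.
grind can't be placed before shift 4, so the schedule must run through at least shift 4.
4 works (last occupied shift: shift 4): for example grind -> shift 4, tap -> shift 1, finish -> shift 2, anneal -> shift 2, weld -> shift 3.

shift 4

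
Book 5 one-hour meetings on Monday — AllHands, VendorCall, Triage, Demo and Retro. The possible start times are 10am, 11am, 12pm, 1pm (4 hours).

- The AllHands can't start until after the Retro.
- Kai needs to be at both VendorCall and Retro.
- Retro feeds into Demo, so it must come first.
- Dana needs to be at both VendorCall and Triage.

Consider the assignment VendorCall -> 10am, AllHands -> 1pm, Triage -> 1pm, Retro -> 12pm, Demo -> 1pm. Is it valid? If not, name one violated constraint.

Valid

The AllHands can't start until after the Retro — holds.
Retro feeds into Demo, so it must come first — holds.
Dana needs to be at both VendorCall and Triage — holds.
Kai needs to be at both VendorCall and Retro — holds.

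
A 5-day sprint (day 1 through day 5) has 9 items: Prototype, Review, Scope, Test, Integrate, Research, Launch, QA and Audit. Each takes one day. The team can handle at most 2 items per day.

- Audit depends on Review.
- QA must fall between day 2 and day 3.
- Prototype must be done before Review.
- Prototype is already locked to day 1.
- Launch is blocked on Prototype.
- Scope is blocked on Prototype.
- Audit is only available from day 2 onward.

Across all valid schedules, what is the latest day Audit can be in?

Audit is available from day 2; precedence pushes Audit to at least day 3.
Audit at day 5 is achievable: Launch in day 3; Audit in day 5; Scope in day 3; Test in day 1; Research in day 4; Integrate in day 4; QA in day 2; Review in day 2; Prototype in day 1.

day 5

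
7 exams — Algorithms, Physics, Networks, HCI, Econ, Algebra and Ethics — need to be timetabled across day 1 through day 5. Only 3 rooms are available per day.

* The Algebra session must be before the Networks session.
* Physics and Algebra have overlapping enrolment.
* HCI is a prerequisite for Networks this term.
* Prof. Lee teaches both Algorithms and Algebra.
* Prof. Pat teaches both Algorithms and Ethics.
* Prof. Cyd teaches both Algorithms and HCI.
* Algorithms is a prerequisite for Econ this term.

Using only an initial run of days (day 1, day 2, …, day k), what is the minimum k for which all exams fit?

The precedence chain requires at least 2 distinct days.
With at most 3 per day and 7 exams, at least 3 days are needed.
3 works (last occupied day: day 3): for example Networks=day 2; Ethics=day 1; Algebra=day 1; Econ=day 3; Physics=day 2; Algorithms=day 2; HCI=day 1.

3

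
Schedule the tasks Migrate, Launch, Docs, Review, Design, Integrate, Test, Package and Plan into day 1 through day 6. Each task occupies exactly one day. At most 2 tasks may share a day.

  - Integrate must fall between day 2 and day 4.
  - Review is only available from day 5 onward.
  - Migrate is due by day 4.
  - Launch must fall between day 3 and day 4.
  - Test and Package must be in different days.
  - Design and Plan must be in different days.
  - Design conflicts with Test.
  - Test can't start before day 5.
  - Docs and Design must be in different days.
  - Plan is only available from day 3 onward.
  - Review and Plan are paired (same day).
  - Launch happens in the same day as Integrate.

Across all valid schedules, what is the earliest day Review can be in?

day 5

Review is available from day 5.
Review at day 5 is achievable: Design -> day 2, Migrate -> day 1, Integrate -> day 3, Plan -> day 5, Launch -> day 3, Review -> day 5, Package -> day 2, Docs -> day 1, Test -> day 6.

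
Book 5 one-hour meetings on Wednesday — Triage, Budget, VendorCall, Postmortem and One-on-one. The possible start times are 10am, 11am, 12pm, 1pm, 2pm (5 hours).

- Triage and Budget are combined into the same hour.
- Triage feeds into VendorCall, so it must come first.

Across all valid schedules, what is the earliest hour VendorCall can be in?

Precedence pushes VendorCall to at least 11am.
VendorCall at 11am is achievable: Triage in 10am, VendorCall in 11am, Budget in 10am, Postmortem in 10am, One-on-one in 10am.

11am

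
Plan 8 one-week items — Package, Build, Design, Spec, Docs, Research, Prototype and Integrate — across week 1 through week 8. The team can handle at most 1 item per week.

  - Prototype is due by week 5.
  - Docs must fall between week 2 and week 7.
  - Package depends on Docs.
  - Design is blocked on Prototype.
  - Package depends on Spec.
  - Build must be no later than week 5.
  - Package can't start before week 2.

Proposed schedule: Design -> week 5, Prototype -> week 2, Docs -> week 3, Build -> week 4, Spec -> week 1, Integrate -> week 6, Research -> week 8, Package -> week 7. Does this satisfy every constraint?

Valid

Package can't start before week 2 — holds.
Package depends on Docs — holds.
Design is blocked on Prototype — holds.
Build must be no later than week 5 — holds.
Package depends on Spec — holds.
Prototype is due by week 5 — holds.
Docs must fall between week 2 and week 7 — holds.
The team can handle at most 1 item per week — holds.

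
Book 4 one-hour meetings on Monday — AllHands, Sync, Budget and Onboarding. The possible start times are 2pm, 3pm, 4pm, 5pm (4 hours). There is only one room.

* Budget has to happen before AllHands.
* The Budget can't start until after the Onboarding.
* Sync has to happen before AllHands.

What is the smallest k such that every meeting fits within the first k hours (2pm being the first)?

4 hours

The precedence chain requires at least 3 distinct hours.
With at most 1 per hour and 4 meetings, at least 4 hours are needed.
4 works (last occupied hour: 5pm): for example Onboarding in 2pm, AllHands in 5pm, Sync in 4pm, Budget in 3pm.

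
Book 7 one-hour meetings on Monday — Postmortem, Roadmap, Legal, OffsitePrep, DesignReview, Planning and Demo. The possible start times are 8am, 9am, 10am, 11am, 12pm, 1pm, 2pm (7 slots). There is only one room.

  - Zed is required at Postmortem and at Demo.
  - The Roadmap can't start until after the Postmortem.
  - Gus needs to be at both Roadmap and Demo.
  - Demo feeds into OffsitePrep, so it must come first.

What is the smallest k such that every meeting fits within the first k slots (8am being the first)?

7

The precedence chain requires at least 2 distinct slots.
With at most 1 per slot and 7 meetings, at least 7 slots are needed.
7 works (last occupied slot: 2pm): for example OffsitePrep in 11am; Postmortem in 8am; DesignReview in 1pm; Planning in 2pm; Roadmap in 9am; Legal in 12pm; Demo in 10am.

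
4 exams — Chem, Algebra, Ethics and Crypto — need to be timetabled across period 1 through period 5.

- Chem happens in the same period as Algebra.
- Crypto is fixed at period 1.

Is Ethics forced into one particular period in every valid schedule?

No

Ethics can be period 1 (e.g. Algebra=period 1; Ethics=period 1; Chem=period 1; Crypto=period 1) or period 2 (e.g. Ethics in period 2; Crypto in period 1; Chem in period 1; Algebra in period 1).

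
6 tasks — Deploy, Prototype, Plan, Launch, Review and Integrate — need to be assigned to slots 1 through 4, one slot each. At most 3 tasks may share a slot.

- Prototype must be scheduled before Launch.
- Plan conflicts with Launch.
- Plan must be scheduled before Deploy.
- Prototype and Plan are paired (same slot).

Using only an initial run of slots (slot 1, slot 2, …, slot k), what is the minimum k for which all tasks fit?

The precedence chain requires at least 2 distinct slots.
With at most 3 per slot and 6 tasks, at least 2 slots are needed.
2 works (last occupied slot: 2): for example Prototype in 1, Review in 1, Launch in 2, Plan in 1, Integrate in 2, Deploy in 2.

2 slots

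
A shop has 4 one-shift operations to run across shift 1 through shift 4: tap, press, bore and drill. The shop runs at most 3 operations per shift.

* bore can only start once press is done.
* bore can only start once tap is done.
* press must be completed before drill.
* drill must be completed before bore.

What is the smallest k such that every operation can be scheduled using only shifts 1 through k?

3 shifts

The precedence chain requires at least 3 distinct shifts.
With at most 3 per shift and 4 operations, at least 2 shifts are needed.
3 works (last occupied shift: shift 3): for example press in shift 1; bore in shift 3; drill in shift 2; tap in shift 1.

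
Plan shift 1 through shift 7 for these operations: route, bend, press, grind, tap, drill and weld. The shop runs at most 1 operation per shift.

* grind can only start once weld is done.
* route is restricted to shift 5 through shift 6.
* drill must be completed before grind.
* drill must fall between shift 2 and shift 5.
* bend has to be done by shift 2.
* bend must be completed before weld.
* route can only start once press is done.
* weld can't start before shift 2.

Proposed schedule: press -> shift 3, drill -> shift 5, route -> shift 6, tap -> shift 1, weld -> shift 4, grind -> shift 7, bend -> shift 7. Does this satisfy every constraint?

weld can't start before shift 2 — holds.
route can only start once press is done — holds.
grind can only start once weld is done — holds.
bend must be completed before weld — violated.
drill must fall between shift 2 and shift 5 — holds.
bend has to be done by shift 2 — violated.
route is restricted to shift 5 through shift 6 — holds.
The shop runs at most 1 operation per shift — violated.
drill must be completed before grind — holds.

No. bend has to be done by shift 2 is not satisfied.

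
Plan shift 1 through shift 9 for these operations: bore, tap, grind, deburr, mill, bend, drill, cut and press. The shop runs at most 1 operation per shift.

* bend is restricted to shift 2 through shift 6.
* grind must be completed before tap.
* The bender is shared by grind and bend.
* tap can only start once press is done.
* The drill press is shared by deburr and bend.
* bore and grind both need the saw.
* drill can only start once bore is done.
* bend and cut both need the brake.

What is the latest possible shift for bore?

Downstream work caps bore at shift 8.
bore at shift 8 is achievable: tap -> shift 4; mill -> shift 6; cut -> shift 7; bend -> shift 2; grind -> shift 1; drill -> shift 9; bore -> shift 8; press -> shift 3; deburr -> shift 5.

shift 8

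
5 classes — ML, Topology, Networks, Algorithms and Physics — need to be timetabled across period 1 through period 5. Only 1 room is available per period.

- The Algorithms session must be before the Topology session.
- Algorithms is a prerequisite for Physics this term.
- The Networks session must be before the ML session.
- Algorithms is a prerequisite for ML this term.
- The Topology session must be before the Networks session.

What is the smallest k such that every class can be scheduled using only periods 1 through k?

The precedence chain requires at least 4 distinct periods.
With at most 1 per period and 5 classes, at least 5 periods are needed.
5 works (last occupied period: period 5): for example Algorithms=period 1; Topology=period 2; Physics=period 5; Networks=period 3; ML=period 4.

5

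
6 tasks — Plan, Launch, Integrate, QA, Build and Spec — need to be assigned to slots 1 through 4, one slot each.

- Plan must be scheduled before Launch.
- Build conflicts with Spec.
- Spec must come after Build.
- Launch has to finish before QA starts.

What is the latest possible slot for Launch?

Precedence pushes Launch to at least 2; downstream work caps Launch at 3.
Launch at 3 is achievable: Launch in 3; Build in 1; Spec in 2; Integrate in 1; QA in 4; Plan in 1.

3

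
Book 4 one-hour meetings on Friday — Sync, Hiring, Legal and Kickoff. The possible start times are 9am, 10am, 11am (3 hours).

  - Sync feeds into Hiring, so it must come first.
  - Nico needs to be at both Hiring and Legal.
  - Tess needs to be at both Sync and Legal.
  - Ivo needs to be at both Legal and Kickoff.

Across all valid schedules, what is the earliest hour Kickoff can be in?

Kickoff at 9am is achievable: Legal -> 11am, Sync -> 9am, Hiring -> 10am, Kickoff -> 9am.

9am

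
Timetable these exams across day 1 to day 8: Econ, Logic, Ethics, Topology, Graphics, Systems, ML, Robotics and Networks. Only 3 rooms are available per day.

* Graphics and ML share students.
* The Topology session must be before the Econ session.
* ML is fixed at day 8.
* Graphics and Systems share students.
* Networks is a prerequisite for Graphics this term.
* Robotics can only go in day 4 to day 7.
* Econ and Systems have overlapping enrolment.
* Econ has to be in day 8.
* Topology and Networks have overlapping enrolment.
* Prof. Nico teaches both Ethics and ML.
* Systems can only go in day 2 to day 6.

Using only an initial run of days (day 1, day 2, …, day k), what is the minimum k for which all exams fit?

The precedence chain requires at least 2 distinct days.
With at most 3 per day and 9 exams, at least 3 days are needed.
Econ can't be placed before day 8, so the schedule must run through at least day 8.
8 works (last occupied day: day 8): for example Logic in day 1; Graphics in day 3; Topology in day 1; Ethics in day 1; Econ in day 8; ML in day 8; Networks in day 2; Systems in day 2; Robotics in day 4.

8 days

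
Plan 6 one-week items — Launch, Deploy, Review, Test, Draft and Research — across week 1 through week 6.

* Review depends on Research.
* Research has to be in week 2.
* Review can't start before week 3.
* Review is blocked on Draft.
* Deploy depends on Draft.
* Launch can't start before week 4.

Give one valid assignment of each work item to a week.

Research=week 2, Deploy=week 2, Draft=week 1, Test=week 1, Launch=week 4, Review=week 3

Checking: Research(week 2) before Review(week 3); Draft(week 1) before Deploy(week 2); Draft(week 1) before Review(week 3); Review=week 3 in [week 3,week 6]; Research=week 2 in [week 2,week 2]; Launch=week 4 in [week 4,week 6].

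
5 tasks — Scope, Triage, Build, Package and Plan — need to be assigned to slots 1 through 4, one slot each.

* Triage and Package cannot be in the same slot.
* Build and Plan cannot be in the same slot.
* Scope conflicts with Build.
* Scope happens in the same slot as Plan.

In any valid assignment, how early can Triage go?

1

Triage at 1 is achievable: Plan in 1, Triage in 1, Package in 2, Build in 2, Scope in 1.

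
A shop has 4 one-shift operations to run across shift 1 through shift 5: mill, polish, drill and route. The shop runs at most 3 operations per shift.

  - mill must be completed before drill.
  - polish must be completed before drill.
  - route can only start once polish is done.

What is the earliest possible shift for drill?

shift 2

Precedence pushes drill to at least shift 2.
drill at shift 2 is achievable: polish in shift 1; drill in shift 2; mill in shift 1; route in shift 2.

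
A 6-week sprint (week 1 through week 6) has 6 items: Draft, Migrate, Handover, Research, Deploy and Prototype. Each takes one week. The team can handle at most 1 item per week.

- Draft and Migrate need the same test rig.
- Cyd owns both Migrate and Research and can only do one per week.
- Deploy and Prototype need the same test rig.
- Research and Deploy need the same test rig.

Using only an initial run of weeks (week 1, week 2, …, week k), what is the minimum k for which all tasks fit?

With at most 1 per week and 6 tasks, at least 6 weeks are needed.
6 works (last occupied week: week 6): for example Research -> week 4, Handover -> week 3, Draft -> week 1, Deploy -> week 5, Prototype -> week 6, Migrate -> week 2.

6 weeks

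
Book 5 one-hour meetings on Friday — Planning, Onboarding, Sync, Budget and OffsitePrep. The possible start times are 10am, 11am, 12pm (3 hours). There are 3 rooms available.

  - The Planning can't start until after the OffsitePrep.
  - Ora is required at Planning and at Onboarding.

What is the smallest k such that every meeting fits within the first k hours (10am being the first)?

The precedence chain requires at least 2 distinct hours.
With at most 3 per hour and 5 meetings, at least 2 hours are needed.
2 works (last occupied hour: 11am): for example OffsitePrep=10am; Onboarding=10am; Sync=10am; Budget=11am; Planning=11am.

2 hours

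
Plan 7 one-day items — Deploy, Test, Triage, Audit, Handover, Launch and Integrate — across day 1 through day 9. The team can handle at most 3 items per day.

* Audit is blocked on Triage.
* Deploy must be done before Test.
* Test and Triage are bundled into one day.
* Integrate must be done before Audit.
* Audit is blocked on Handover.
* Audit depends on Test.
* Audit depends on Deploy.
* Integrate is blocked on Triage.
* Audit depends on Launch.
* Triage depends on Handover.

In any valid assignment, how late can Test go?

day 7

Precedence pushes Test to at least day 2; Test must be in the same day as Triage, which can't be after day 7, so Test is at most day 7.
Test at day 7 is achievable: Test in day 7; Launch in day 1; Audit in day 9; Integrate in day 8; Triage in day 7; Handover in day 1; Deploy in day 1.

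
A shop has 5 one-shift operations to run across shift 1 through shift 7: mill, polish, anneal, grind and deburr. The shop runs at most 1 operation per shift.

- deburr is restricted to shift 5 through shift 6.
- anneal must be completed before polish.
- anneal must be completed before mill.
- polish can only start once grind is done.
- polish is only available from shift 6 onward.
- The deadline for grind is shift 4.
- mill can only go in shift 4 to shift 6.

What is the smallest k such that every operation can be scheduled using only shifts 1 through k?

The precedence chain requires at least 2 distinct shifts.
With at most 1 per shift and 5 operations, at least 5 shifts are needed.
polish can't be placed before shift 6, so the schedule must run through at least shift 6.
6 works (last occupied shift: shift 6): for example anneal in shift 2, mill in shift 4, deburr in shift 5, polish in shift 6, grind in shift 1.

6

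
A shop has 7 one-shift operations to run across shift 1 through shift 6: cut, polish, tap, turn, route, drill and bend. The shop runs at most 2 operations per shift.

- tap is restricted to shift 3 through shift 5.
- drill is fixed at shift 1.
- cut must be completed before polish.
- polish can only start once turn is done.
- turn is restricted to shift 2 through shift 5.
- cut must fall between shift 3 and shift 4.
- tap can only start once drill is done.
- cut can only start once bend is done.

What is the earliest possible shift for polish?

Precedence pushes polish to at least shift 4.
polish at shift 4 is achievable: turn=shift 2, tap=shift 3, route=shift 2, drill=shift 1, cut=shift 3, polish=shift 4, bend=shift 1.

shift 4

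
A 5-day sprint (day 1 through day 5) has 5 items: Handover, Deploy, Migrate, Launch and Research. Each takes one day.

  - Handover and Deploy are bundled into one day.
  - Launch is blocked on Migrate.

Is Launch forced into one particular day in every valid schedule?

No

Launch can be day 2 (e.g. Launch=day 2; Migrate=day 1; Deploy=day 1; Research=day 1; Handover=day 1) or day 3 (e.g. Launch=day 3; Migrate=day 1; Research=day 1; Handover=day 1; Deploy=day 1).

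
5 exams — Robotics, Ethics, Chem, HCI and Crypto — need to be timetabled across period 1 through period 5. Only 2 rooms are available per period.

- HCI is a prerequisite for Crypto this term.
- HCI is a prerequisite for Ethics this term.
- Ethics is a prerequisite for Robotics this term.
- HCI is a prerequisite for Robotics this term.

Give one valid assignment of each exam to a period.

Crypto in period 2, HCI in period 1, Robotics in period 3, Chem in period 1, Ethics in period 2

Checking: Ethics(period 2) before Robotics(period 3); HCI(period 1) before Ethics(period 2); HCI(period 1) before Robotics(period 3); HCI(period 1) before Crypto(period 2); max 2 per period (cap 2).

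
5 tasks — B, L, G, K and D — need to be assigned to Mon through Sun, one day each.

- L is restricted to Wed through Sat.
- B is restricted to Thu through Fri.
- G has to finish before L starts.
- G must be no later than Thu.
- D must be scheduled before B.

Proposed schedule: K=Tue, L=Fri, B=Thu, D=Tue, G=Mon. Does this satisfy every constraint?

L is restricted to Wed through Sat — holds.
B is restricted to Thu through Fri — holds.
G must be no later than Thu — holds.
G has to finish before L starts — holds.
D must be scheduled before B — holds.

Yes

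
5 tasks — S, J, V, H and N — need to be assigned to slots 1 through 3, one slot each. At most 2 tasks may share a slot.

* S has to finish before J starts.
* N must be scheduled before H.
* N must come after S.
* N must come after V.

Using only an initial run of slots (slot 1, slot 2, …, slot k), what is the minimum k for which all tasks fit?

3 slots

The precedence chain requires at least 3 distinct slots.
With at most 2 per slot and 5 tasks, at least 3 slots are needed.
3 works (last occupied slot: 3): for example H in 3, S in 1, N in 2, J in 2, V in 1.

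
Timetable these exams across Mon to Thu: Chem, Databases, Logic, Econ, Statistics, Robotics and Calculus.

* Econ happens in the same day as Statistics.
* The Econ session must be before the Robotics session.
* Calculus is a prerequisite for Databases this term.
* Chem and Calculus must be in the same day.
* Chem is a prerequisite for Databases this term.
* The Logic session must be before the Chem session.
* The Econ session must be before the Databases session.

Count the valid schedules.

23

Splitting on Chem: it can be Tue (11), Wed (12). Listing each branch's schedules as (Databases, Logic, Econ, Statistics, Robotics, Calculus):
Chem=Tue: (Wed,Mon,Mon,Mon,Tue,Tue) (Wed,Mon,Mon,Mon,Wed,Tue) (Wed,Mon,Mon,Mon,Thu,Tue) (Wed,Mon,Tue,Tue,Wed,Tue) (Wed,Mon,Tue,Tue,Thu,Tue) (Thu,Mon,Mon,Mon,Tue,Tue) (Thu,Mon,Mon,Mon,Wed,Tue) (Thu,Mon,Mon,Mon,Thu,Tue) (Thu,Mon,Tue,Tue,Wed,Tue) (Thu,Mon,Tue,Tue,Thu,Tue) (Thu,Mon,Wed,Wed,Thu,Tue) — 11.
Chem=Wed: (Thu,Mon,Mon,Mon,Tue,Wed) (Thu,Mon,Mon,Mon,Wed,Wed) (Thu,Mon,Mon,Mon,Thu,Wed) (Thu,Mon,Tue,Tue,Wed,Wed) (Thu,Mon,Tue,Tue,Thu,Wed) (Thu,Mon,Wed,Wed,Thu,Wed) (Thu,Tue,Mon,Mon,Tue,Wed) (Thu,Tue,Mon,Mon,Wed,Wed) (Thu,Tue,Mon,Mon,Thu,Wed) (Thu,Tue,Tue,Tue,Wed,Wed) (Thu,Tue,Tue,Tue,Thu,Wed) (Thu,Tue,Wed,Wed,Thu,Wed) — 12.
Summing: 11 + 12 = 23.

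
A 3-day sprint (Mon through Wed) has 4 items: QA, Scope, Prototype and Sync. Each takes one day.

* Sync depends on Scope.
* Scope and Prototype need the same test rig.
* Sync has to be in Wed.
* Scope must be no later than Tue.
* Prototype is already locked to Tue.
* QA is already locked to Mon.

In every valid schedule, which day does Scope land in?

Mon

Scope's window is Mon–Tue.
Prototype is fixed at Tue, and Scope can't share a day with Prototype.
So Scope must be Mon.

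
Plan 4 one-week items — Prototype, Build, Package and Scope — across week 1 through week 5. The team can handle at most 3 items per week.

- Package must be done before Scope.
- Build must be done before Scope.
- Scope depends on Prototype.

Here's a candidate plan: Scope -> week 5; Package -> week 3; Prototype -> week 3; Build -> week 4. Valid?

Yes, all constraints hold

Scope depends on Prototype — holds.
Build must be done before Scope — holds.
Package must be done before Scope — holds.
The team can handle at most 3 items per week — holds.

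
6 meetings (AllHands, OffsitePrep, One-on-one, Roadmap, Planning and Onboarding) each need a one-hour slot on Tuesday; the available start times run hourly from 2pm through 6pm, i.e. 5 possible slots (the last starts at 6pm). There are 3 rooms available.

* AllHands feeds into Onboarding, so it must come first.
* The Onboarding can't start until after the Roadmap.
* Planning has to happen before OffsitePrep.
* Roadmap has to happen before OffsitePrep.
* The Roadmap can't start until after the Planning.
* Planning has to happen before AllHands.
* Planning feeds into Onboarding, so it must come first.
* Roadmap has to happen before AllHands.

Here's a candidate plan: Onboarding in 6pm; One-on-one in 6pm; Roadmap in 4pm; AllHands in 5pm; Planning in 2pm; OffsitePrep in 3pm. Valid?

Roadmap has to happen before OffsitePrep — violated.
There are 3 rooms available — holds.
The Roadmap can't start until after the Planning — holds.
Planning has to happen before OffsitePrep — holds.
AllHands feeds into Onboarding, so it must come first — holds.
Planning has to happen before AllHands — holds.
The Onboarding can't start until after the Roadmap — holds.
Roadmap has to happen before AllHands — holds.
Planning feeds into Onboarding, so it must come first — holds.

No — it violates: Roadmap has to happen before OffsitePrep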